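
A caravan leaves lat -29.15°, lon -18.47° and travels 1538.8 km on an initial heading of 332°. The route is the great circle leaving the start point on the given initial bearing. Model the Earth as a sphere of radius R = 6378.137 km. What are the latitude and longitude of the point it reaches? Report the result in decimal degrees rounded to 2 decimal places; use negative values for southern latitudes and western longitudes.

latitude -16.78°, longitude -25.20°

The arc subtends δ = 1538.8/6378.137 = 0.241262 rad at the centre.
Start latitude φ₁ = -0.508763 rad; initial bearing θ = 5.794493 rad.
Destination latitude: φ₂ = arcsin( sin φ₁ cos δ + cos φ₁ sin δ cos θ ) = arcsin(-0.288748) = -16.78°.
Then Δλ = atan2(-0.097963, 0.830389) = -0.117430 rad, from sin θ sin δ cos φ₁ over cos δ − sin φ₁ sin φ₂.
λ₂ = -18.47° + -6.73° = -25.20°.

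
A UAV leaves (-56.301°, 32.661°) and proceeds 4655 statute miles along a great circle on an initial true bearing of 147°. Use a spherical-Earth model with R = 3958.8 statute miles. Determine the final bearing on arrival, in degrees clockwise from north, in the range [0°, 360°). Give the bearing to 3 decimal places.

δ = 4655/3958.8 = 1.175861 rad (67.3719°).
Start latitude φ₁ = -0.982638 rad; initial bearing θ = 2.565634 rad.
Applying the spherical law of cosines for sides, sin φ₂ = sin φ₁ cos δ + cos φ₁ sin δ cos θ = -0.749596, so φ₂ = -48.555°.
For the longitude increment, Δλ = atan2( sin θ sin δ cos φ₁, cos δ − sin φ₁ sin φ₂ ) = atan2(0.278921, -0.238889) = 130.579°.
λ₂ = λ₁ + Δλ = 163.240°.
The forward bearing on arrival equals the back-azimuth from the destination plus 180°.
Back-azimuth from P₂ (-48.555°, 163.240°) to P₁ (-56.301°, 32.661°), with Δλ' = λ₁ − λ₂ = -130.579°: atan2( sin Δλ' cos φ₁ , cos φ₂ sin φ₁ − sin φ₂ cos φ₁ cos Δλ' ) = 207.164°.
Final bearing = (207.164° + 180°) mod 360° = 27.164°.

final bearing 27.164°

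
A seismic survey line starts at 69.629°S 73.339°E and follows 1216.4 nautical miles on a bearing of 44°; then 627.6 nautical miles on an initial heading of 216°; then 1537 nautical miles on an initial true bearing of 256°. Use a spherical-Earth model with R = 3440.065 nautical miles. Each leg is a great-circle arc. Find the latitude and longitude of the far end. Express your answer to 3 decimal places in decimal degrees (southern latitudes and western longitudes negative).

Apply the spherical direct solution leg by leg, carrying full precision between legs.
Leg 1: from (-69.629°, 73.339°), δ = 1216.4/3440.065 = 0.353598 rad, θ = 44° → φ = -52.444°, λ = 96.582°.
Leg 2: from (-52.444°, 96.582°), δ = 627.6/3440.065 = 0.182438 rad, θ = 216° → φ = -60.350°, λ = 84.133°.
Leg 3: from (-60.350°, 84.133°), δ = 1537/3440.065 = 0.446794 rad, θ = 256° → φ = -56.664°, λ = 34.413°.

latitude -56.664°, longitude 34.413°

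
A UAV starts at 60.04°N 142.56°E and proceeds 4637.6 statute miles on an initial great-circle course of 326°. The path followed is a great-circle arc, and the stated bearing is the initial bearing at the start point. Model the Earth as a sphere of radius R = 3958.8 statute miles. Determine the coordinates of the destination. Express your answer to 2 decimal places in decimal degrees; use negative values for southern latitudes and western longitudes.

Central angle δ = d/R = 1.171466 rad.
Start latitude φ₁ = 1.047896 rad; initial bearing θ = 5.689773 rad.
sin φ₂ = sin φ₁ cos δ + cos φ₁ sin δ cos θ = (0.866374)(0.388801) + (0.499395)(0.921322)(0.829038) = 0.718291
φ₂ = asin(0.718291) = 0.801342 rad = 45.91°.
Δλ = atan2( sin θ sin δ cos φ₁ , cos δ − sin φ₁ sin φ₂ ) = atan2(-0.257287, -0.233507) = -2.307781 rad = -132.23°.
λ₂ = λ₁ + Δλ = 10.33°.

latitude 45.91°, longitude 10.33°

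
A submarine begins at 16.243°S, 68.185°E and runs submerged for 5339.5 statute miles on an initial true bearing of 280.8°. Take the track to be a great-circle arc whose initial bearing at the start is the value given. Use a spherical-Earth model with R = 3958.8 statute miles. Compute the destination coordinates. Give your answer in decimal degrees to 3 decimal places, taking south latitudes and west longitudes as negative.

latitude 6.540°, longitude -6.492°

The arc subtends δ = 5339.5/3958.8 = 1.348767 rad at the centre.
Start latitude φ₁ = -0.283494 rad; initial bearing θ = 4.900885 rad.
sin φ₂ = sin φ₁ cos δ + cos φ₁ sin δ cos θ = (-0.279712)(0.220209) + (0.960084)(0.975453)(0.187381) = 0.113891
φ₂ = asin(0.113891) = 0.114138 rad = 6.540°.
Then Δλ = atan2(-0.919928, 0.252066) = -1.303354 rad, from sin θ sin δ cos φ₁ over cos δ − sin φ₁ sin φ₂.
λ₂ = λ₁ + Δλ = -6.492°.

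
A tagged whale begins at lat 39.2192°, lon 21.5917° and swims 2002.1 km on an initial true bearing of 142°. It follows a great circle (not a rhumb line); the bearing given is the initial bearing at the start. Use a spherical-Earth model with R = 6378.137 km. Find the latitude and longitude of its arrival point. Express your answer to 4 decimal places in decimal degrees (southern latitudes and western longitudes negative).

The arc subtends δ = 2002.1/6378.137 = 0.313900 rad at the centre.
Start latitude φ₁ = 0.684504 rad; initial bearing θ = 2.478368 rad.
Applying the spherical law of cosines for sides, sin φ₂ = sin φ₁ cos δ + cos φ₁ sin δ cos θ = 0.412889, so φ₂ = 24.3865°.
Δλ = atan2( sin θ sin δ cos φ₁ , cos δ − sin φ₁ sin φ₂ ) = atan2(0.147275, 0.690071) = 0.210266 rad = 12.0474°.
Hence λ₂ = 21.5917° + 12.0474° = 33.6391°.

latitude 24.3865°, longitude 33.6391°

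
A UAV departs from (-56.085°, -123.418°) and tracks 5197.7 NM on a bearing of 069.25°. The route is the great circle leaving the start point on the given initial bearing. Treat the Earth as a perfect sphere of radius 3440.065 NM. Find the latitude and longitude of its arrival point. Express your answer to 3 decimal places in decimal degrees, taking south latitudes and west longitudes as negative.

latitude 8.492°, longitude -52.717°

The arc subtends δ = 5197.7/3440.065 = 1.510931 rad at the centre.
Start latitude φ₁ = -0.978868 rad; initial bearing θ = 1.208641 rad.
Applying the spherical law of cosines for sides, sin φ₂ = sin φ₁ cos δ + cos φ₁ sin δ cos θ = 0.147676, so φ₂ = 8.492°.
Then Δλ = atan2(0.520836, 0.182381) = 1.233970 rad, from sin θ sin δ cos φ₁ over cos δ − sin φ₁ sin φ₂.
λ₂ = -123.418° + 70.701° = -52.717°.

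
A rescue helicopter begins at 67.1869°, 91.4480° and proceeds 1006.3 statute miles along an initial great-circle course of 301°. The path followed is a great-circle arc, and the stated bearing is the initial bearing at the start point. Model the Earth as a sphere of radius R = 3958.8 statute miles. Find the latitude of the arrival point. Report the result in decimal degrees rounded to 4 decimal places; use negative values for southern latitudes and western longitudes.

latitude 70.4536°

The arc subtends δ = 1006.3/3958.8 = 0.254193 rad at the centre.
Converting: φ₁ = 1.172633 rad, θ = 5.253441 rad.
Applying the spherical law of cosines for sides, sin φ₂ = sin φ₁ cos δ + cos φ₁ sin δ cos θ = 0.942371, so φ₂ = 70.4536°.
Then Δλ = atan2(-0.083573, 0.099213) = -0.700042 rad, from sin θ sin δ cos φ₁ over cos δ − sin φ₁ sin φ₂.
λ₂ = λ₁ + Δλ = 51.3385°.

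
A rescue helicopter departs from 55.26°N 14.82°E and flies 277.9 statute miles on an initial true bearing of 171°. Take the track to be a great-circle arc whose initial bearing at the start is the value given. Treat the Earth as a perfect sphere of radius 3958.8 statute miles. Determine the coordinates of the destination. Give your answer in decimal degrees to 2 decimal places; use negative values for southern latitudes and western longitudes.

Angular distance δ = d/R = 277.9 / 3958.8 = 0.070198 rad.
With φ₁ = 55.26° = 0.964469 rad and θ = 171° = 2.984513 rad:
Destination latitude: φ₂ = arcsin( sin φ₁ cos δ + cos φ₁ sin δ cos θ ) = arcsin(0.780245) = 51.28°.
For the longitude increment, Δλ = atan2( sin θ sin δ cos φ₁, cos δ − sin φ₁ sin φ₂ ) = atan2(0.006253, 0.356374) = 1.01°.
Hence λ₂ = 14.82° + 1.01° = 15.83°.

latitude 51.28°, longitude 15.83°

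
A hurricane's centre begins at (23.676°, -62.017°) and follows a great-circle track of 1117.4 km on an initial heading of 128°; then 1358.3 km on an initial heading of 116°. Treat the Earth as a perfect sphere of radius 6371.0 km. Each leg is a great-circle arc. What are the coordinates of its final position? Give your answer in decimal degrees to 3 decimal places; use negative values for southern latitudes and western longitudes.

Apply the spherical direct solution leg by leg, carrying full precision between legs.
Leg 1: from (23.676°, -62.017°), δ = 1117.4/6371 = 0.175388 rad, θ = 128° → φ = 17.279°, λ = -53.738°.
Leg 2: from (17.279°, -53.738°), δ = 1358.3/6371 = 0.213200 rad, θ = 116° → φ = 11.638°, λ = -42.542°.

latitude 11.638°, longitude -42.542°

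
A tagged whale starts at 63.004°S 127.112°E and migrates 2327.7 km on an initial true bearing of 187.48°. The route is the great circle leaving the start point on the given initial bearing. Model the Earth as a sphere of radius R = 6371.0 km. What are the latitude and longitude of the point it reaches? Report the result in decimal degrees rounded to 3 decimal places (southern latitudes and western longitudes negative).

latitude -83.230°, longitude 103.874°

δ = 2327.7/6371 = 0.365359 rad (20.9335°).
With φ₁ = -63.004° = -1.099627 rad and θ = 187.48° = 3.272143 rad:
sin φ₂ = sin φ₁ cos δ + cos φ₁ sin δ cos θ = (-0.891038)(0.933996) + (0.453928)(0.357284)(-0.991490) = -0.993027
φ₂ = asin(-0.993027) = -1.452636 rad = -83.230°.
Δλ = atan2( sin θ sin δ cos φ₁ , cos δ − sin φ₁ sin φ₂ ) = atan2(-0.021113, 0.049171) = -0.405574 rad = -23.238°.
Hence λ₂ = 127.112° + -23.238° = 103.874°.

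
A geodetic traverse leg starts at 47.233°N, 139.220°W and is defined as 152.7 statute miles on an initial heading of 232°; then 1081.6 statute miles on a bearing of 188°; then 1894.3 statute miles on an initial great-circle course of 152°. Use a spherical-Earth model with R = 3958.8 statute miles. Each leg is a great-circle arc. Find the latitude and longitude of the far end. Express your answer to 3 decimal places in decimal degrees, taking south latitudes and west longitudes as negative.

Apply the spherical direct solution leg by leg, carrying full precision between legs.
Leg 1: from (47.233°, -139.220°), δ = 152.7/3958.8 = 0.038572 rad, θ = 232° → φ = 45.845°, λ = -141.720°.
Leg 2: from (45.845°, -141.720°), δ = 1081.6/3958.8 = 0.273214 rad, θ = 188° → φ = 30.312°, λ = -144.213°.
Leg 3: from (30.312°, -144.213°), δ = 1894.3/3958.8 = 0.478504 rad, θ = 152° → φ = 5.569°, λ = -131.669°.

latitude 5.569°, longitude -131.669°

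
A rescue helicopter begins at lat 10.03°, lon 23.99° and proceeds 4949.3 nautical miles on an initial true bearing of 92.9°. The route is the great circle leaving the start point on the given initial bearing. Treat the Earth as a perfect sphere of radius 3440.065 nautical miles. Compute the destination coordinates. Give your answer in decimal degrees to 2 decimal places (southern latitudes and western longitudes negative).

latitude -1.52°, longitude 106.03°

Central angle δ = d/R = 1.438723 rad.
With φ₁ = 10.03° = 0.175057 rad and θ = 92.9° = 1.621411 rad:
Applying the spherical law of cosines for sides, sin φ₂ = sin φ₁ cos δ + cos φ₁ sin δ cos θ = -0.026450, so φ₂ = -1.52°.
Δλ = atan2( sin θ sin δ cos φ₁ , cos δ − sin φ₁ sin φ₂ ) = atan2(0.974891, 0.136297) = 1.431890 rad = 82.04°.
Hence λ₂ = 23.99° + 82.04° = 106.03°.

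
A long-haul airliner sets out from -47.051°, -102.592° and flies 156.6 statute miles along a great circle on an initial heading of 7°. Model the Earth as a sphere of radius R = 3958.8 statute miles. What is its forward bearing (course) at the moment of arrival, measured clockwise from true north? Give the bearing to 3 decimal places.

final bearing 6.720°

The arc subtends δ = 156.6/3958.8 = 0.039557 rad at the centre.
Start latitude φ₁ = -0.821195 rad; initial bearing θ = 0.122173 rad.
sin φ₂ = sin φ₁ cos δ + cos φ₁ sin δ cos θ = (-0.731960)(0.999218) + (0.681347)(0.039547)(0.992546) = -0.704643
φ₂ = asin(-0.704643) = -0.781920 rad = -44.801°.
For the longitude increment, Δλ = atan2( sin θ sin δ cos φ₁, cos δ − sin φ₁ sin φ₂ ) = atan2(0.003284, 0.483447) = 0.389°.
λ₂ = -102.592° + 0.389° = -102.203°.
The forward bearing on arrival equals the back-azimuth from the destination plus 180°.
Back-azimuth from P₂ (-44.801°, -102.203°) to P₁ (-47.051°, -102.592°), with Δλ' = λ₁ − λ₂ = -0.389°: atan2( sin Δλ' cos φ₁ , cos φ₂ sin φ₁ − sin φ₂ cos φ₁ cos Δλ' ) = 186.720°.
Final bearing = (186.720° + 180°) mod 360° = 6.720°.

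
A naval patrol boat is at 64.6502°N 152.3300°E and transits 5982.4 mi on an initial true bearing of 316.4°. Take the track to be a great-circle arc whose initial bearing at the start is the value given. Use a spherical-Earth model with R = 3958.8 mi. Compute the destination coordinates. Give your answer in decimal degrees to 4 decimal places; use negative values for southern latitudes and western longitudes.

Angular distance δ = d/R = 5982.4 / 3958.8 = 1.511165 rad.
Start latitude φ₁ = 1.128359 rad; initial bearing θ = 5.522222 rad.
Applying the spherical law of cosines for sides, sin φ₂ = sin φ₁ cos δ + cos φ₁ sin δ cos θ = 0.363356, so φ₂ = 21.3064°.
For the longitude increment, Δλ = atan2( sin θ sin δ cos φ₁, cos δ − sin φ₁ sin φ₂ ) = atan2(-0.294731, -0.268773) = -132.3624°.
Hence λ₂ = 152.3300° + -132.3624° = 19.9676°.

latitude 21.3064°, longitude 19.9676°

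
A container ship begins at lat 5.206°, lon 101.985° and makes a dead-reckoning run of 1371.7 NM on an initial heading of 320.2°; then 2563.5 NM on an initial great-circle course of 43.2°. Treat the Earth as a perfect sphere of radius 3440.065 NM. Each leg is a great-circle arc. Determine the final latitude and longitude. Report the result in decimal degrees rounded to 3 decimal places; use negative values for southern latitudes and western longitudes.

Apply the spherical direct solution leg by leg, carrying full precision between legs.
Leg 1: from (5.206°, 101.985°), δ = 1371.7/3440.065 = 0.398742 rad, θ = 320.2° → φ = 22.376°, λ = 86.394°.
Leg 2: from (22.376°, 86.394°), δ = 2563.5/3440.065 = 0.745189 rad, θ = 43.2° → φ = 47.467°, λ = 129.761°.

latitude 47.467°, longitude 129.761°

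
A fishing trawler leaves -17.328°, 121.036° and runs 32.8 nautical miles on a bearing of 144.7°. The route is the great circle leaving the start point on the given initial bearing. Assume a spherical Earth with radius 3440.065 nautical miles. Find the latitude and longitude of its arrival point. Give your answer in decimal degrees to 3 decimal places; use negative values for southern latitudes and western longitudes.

The arc subtends δ = 32.8/3440.065 = 0.009535 rad at the centre.
Start latitude φ₁ = -0.302431 rad; initial bearing θ = 2.525491 rad.
Applying the spherical law of cosines for sides, sin φ₂ = sin φ₁ cos δ + cos φ₁ sin δ cos θ = -0.305256, so φ₂ = -17.774°.
Δλ = atan2( sin θ sin δ cos φ₁ , cos δ − sin φ₁ sin φ₂ ) = atan2(0.005260, 0.909037) = 0.005786 rad = 0.332°.
Hence λ₂ = 121.036° + 0.332° = 121.368°.

latitude -17.774°, longitude 121.368°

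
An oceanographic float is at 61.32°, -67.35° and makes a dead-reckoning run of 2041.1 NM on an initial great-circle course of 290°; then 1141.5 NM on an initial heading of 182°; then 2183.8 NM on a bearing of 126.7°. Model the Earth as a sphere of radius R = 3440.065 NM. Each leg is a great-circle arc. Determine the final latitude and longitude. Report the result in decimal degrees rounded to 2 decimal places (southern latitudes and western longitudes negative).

Apply the spherical direct solution leg by leg, carrying full precision between legs.
Leg 1: from (61.32°, -67.35°), δ = 2041.1/3440.065 = 0.593332 rad, θ = 290° → φ = 55.00°, λ = -133.70°.
Leg 2: from (55.00°, -133.70°), δ = 1141.5/3440.065 = 0.331825 rad, θ = 182° → φ = 35.99°, λ = -134.50°.
Leg 3: from (35.99°, -134.50°), δ = 2183.8/3440.065 = 0.634814 rad, θ = 126.7° → φ = 10.75°, λ = -105.56°.

latitude 10.75°, longitude -105.56°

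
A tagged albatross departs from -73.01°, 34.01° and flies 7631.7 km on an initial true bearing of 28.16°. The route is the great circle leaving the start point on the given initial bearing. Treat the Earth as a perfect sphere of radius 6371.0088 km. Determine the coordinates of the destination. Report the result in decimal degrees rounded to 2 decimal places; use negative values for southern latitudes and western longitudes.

latitude -6.23°, longitude 60.25°

Central angle δ = d/R = 1.197879 rad.
Converting: φ₁ = -1.274265 rad, θ = 0.491485 rad.
sin φ₂ = sin φ₁ cos δ + cos φ₁ sin δ cos θ = (-0.956356)(0.364333) + (0.292205)(0.931269)(0.881633) = -0.108521
φ₂ = asin(-0.108521) = -0.108736 rad = -6.23°.
Then Δλ = atan2(0.128424, 0.260548) = 0.457949 rad, from sin θ sin δ cos φ₁ over cos δ − sin φ₁ sin φ₂.
Hence λ₂ = 34.01° + 26.24° = 60.25°.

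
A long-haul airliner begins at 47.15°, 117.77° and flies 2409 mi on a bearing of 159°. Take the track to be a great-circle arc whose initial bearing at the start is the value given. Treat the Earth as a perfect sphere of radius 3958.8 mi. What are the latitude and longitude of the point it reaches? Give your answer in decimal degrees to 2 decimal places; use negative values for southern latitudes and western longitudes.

latitude 13.80°, longitude 129.95°

The arc subtends δ = 2409/3958.8 = 0.608518 rad at the centre.
Start latitude φ₁ = 0.822923 rad; initial bearing θ = 2.775074 rad.
sin φ₂ = sin φ₁ cos δ + cos φ₁ sin δ cos θ = (0.733137)(0.820496) + (0.680081)(0.571652)(-0.933580) = 0.238588
φ₂ = asin(0.238588) = 0.240912 rad = 13.80°.
Then Δλ = atan2(0.139323, 0.645579) = 0.212551 rad, from sin θ sin δ cos φ₁ over cos δ − sin φ₁ sin φ₂.
Hence λ₂ = 117.77° + 12.18° = 129.95°.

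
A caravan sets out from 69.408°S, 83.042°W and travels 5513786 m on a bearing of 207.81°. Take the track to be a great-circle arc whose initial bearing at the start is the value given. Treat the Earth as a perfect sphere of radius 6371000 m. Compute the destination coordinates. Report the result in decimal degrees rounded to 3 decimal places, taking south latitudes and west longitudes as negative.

latitude -57.537°, longitude 138.394°

Angular distance δ = d/R = 5513786 / 6371000 = 0.865451 rad.
With φ₁ = -69.408° = -1.211398 rad and θ = 207.81° = 3.626969 rad:
Destination latitude: φ₂ = arcsin( sin φ₁ cos δ + cos φ₁ sin δ cos θ ) = arcsin(-0.843735) = -57.537°.
Then Δλ = atan2(-0.124934, -0.141531) = -2.418398 rad, from sin θ sin δ cos φ₁ over cos δ − sin φ₁ sin φ₂.
λ₂ = -83.042° + -138.564° = -221.606°, normalized to (−180°, 180°] → 138.394°.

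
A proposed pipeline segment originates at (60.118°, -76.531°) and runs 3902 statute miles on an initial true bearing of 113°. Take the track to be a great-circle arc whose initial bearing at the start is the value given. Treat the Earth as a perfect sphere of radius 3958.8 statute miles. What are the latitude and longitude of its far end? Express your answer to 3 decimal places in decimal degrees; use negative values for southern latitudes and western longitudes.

latitude 18.458°, longitude -22.535°

The arc subtends δ = 3902/3958.8 = 0.985652 rad at the centre.
Converting: φ₁ = 1.049257 rad, θ = 1.972222 rad.
Destination latitude: φ₂ = arcsin( sin φ₁ cos δ + cos φ₁ sin δ cos θ ) = arcsin(0.316609) = 18.458°.
Then Δλ = atan2(0.382312, 0.277803) = 0.942414 rad, from sin θ sin δ cos φ₁ over cos δ − sin φ₁ sin φ₂.
Hence λ₂ = -76.531° + 53.996° = -22.535°.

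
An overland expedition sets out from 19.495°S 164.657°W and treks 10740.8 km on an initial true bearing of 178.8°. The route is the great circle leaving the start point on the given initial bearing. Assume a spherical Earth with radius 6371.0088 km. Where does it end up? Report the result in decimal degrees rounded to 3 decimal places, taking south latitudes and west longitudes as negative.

Central angle δ = d/R = 1.685887 rad.
Converting: φ₁ = -0.340252 rad, θ = 3.120649 rad.
sin φ₂ = sin φ₁ cos δ + cos φ₁ sin δ cos θ = (-0.333725)(-0.114837) + (0.942671)(0.993384)(-0.999781) = -0.897905
φ₂ = asin(-0.897905) = -1.114987 rad = -63.884°.
Then Δλ = atan2(0.019611, -0.414490) = 3.094314 rad, from sin θ sin δ cos φ₁ over cos δ − sin φ₁ sin φ₂.
Hence λ₂ = -164.657° + 177.291° = 12.634°.

latitude -63.884°, longitude 12.634°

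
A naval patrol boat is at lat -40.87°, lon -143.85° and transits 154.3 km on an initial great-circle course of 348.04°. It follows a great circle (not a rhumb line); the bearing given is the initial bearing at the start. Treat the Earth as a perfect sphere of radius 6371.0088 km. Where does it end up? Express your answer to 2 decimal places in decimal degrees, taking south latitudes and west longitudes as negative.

The arc subtends δ = 154.3/6371.0088 = 0.024219 rad at the centre.
Start latitude φ₁ = -0.713316 rad; initial bearing θ = 6.074444 rad.
Destination latitude: φ₂ = arcsin( sin φ₁ cos δ + cos φ₁ sin δ cos θ ) = arcsin(-0.636238) = -39.51°.
For the longitude increment, Δλ = atan2( sin θ sin δ cos φ₁, cos δ − sin φ₁ sin φ₂ ) = atan2(-0.003795, 0.583388) = -0.37°.
Hence λ₂ = -143.85° + -0.37° = -144.22°.

latitude -39.51°, longitude -144.22°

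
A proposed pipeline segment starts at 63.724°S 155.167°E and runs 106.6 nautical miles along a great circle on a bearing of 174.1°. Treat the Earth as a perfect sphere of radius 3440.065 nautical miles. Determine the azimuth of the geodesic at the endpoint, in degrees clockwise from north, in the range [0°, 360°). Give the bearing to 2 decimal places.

Angular distance δ = d/R = 106.6 / 3440.065 = 0.030988 rad.
With φ₁ = -63.724° = -1.112194 rad and θ = 174.1° = 3.038618 rad:
sin φ₂ = sin φ₁ cos δ + cos φ₁ sin δ cos θ = (-0.896672)(0.999520) + (0.442696)(0.030983)(-0.994703) = -0.909885
φ₂ = asin(-0.909885) = -1.143006 rad = -65.489°.
For the longitude increment, Δλ = atan2( sin θ sin δ cos φ₁, cos δ − sin φ₁ sin φ₂ ) = atan2(0.001410, 0.183652) = 0.440°.
λ₂ = λ₁ + Δλ = 155.607°.
The forward bearing on arrival equals the back-azimuth from the destination plus 180°.
Back-azimuth from P₂ (-65.49°, 155.61°) to P₁ (-63.72°, 155.17°), with Δλ' = λ₁ − λ₂ = -0.44°: atan2( sin Δλ' cos φ₁ , cos φ₂ sin φ₁ − sin φ₂ cos φ₁ cos Δλ' ) = 353.70°.
Final bearing = (353.70° + 180°) mod 360° = 173.70°.

final bearing 173.70°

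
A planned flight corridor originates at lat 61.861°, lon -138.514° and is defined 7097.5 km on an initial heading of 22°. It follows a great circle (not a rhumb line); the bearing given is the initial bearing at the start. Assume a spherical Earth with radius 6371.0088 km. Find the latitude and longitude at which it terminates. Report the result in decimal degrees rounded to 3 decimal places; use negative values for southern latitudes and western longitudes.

δ = 7097.5/6371.0088 = 1.114031 rad (63.8293°).
Start latitude φ₁ = 1.079678 rad; initial bearing θ = 0.383972 rad.
Destination latitude: φ₂ = arcsin( sin φ₁ cos δ + cos φ₁ sin δ cos θ ) = arcsin(0.781362) = 51.385°.
Then Δλ = atan2(0.158558, -0.247962) = 2.572675 rad, from sin θ sin δ cos φ₁ over cos δ − sin φ₁ sin φ₂.
λ₂ = -138.514° + 147.403° = 8.889°.

latitude 51.385°, longitude 8.889°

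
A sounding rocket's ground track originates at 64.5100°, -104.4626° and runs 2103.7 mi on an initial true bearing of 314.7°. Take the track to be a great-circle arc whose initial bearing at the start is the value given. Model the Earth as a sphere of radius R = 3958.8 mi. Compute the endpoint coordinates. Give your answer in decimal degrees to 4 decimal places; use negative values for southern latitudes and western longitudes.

Central angle δ = d/R = 0.531398 rad.
Start latitude φ₁ = 1.125912 rad; initial bearing θ = 5.492551 rad.
Destination latitude: φ₂ = arcsin( sin φ₁ cos δ + cos φ₁ sin δ cos θ ) = arcsin(0.931577) = 68.6820°.
Then Δλ = atan2(-0.155009, 0.021201) = -1.434864 rad, from sin θ sin δ cos φ₁ over cos δ − sin φ₁ sin φ₂.
λ₂ = -104.4626° + -82.2117° = -186.6743°, normalized to (−180°, 180°] → 173.3257°.

latitude 68.6820°, longitude 173.3257°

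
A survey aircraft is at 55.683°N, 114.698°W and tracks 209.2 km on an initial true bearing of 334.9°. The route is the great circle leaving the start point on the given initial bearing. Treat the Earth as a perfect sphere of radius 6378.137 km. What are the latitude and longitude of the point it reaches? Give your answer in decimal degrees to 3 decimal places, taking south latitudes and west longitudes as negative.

Central angle δ = d/R = 0.032800 rad.
With φ₁ = 55.683° = 0.971852 rad and θ = 334.9° = 5.845108 rad:
sin φ₂ = sin φ₁ cos δ + cos φ₁ sin δ cos θ = (0.825931)(0.999462) + (0.563771)(0.032794)(0.905569) = 0.842229
φ₂ = asin(0.842229) = 1.001405 rad = 57.376°.
Δλ = atan2( sin θ sin δ cos φ₁ , cos δ − sin φ₁ sin φ₂ ) = atan2(-0.007843, 0.303839) = -0.025806 rad = -1.479°.
Hence λ₂ = -114.698° + -1.479° = -116.177°.

latitude 57.376°, longitude -116.177°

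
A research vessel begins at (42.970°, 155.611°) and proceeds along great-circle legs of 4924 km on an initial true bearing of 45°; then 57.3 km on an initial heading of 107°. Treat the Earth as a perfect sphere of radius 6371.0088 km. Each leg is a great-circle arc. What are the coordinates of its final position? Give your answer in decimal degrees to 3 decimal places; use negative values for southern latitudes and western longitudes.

Apply the spherical direct solution leg by leg, carrying full precision between legs.
Leg 1: from (42.970°, 155.611°), δ = 4924/6371.0088 = 0.772876 rad, θ = 45° → φ = 58.127°, λ = -135.167°.
Leg 2: from (58.127°, -135.167°), δ = 57.3/6371.0088 = 0.008994 rad, θ = 107° → φ = 57.973°, λ = -134.238°.

latitude 57.973°, longitude -134.238°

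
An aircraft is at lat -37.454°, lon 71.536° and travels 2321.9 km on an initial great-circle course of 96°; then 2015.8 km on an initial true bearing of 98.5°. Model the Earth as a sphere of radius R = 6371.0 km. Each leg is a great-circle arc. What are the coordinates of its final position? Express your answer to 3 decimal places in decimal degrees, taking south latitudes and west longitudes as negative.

Apply the spherical direct solution leg by leg, carrying full precision between legs.
Leg 1: from (-37.454°, 71.536°), δ = 2321.9/6371 = 0.364448 rad, θ = 96° → φ = -36.710°, λ = 97.779°.
Leg 2: from (-36.710°, 97.779°), δ = 2015.8/6371 = 0.316402 rad, θ = 98.5° → φ = -37.226°, λ = 120.514°.

latitude -37.226°, longitude 120.514°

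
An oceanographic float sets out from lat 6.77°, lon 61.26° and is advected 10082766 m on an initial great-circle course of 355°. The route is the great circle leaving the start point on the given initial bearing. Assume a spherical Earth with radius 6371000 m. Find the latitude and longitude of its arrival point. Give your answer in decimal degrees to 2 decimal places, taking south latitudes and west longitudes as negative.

The arc subtends δ = 10082766/6371000 = 1.582603 rad at the centre.
With φ₁ = 6.77° = 0.118159 rad and θ = 355° = 6.195919 rad:
sin φ₂ = sin φ₁ cos δ + cos φ₁ sin δ cos θ = (0.117884)(-0.011807) + (0.993027)(0.999930)(0.996195) = 0.987788
φ₂ = asin(0.987788) = 1.414354 rad = 81.04°.
Then Δλ = atan2(-0.086542, -0.128251) = -2.547991 rad, from sin θ sin δ cos φ₁ over cos δ − sin φ₁ sin φ₂.
λ₂ = 61.26° + -145.99° = -84.73°.

latitude 81.04°, longitude -84.73°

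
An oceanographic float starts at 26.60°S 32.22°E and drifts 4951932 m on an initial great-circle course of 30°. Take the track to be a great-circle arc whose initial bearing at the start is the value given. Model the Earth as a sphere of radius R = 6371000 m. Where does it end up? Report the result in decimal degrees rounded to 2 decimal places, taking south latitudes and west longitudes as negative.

Central angle δ = d/R = 0.777261 rad.
With φ₁ = -26.60° = -0.464258 rad and θ = 30° = 0.523599 rad:
Destination latitude: φ₂ = arcsin( sin φ₁ cos δ + cos φ₁ sin δ cos θ ) = arcsin(0.223903) = 12.94°.
Δλ = atan2( sin θ sin δ cos φ₁ , cos δ − sin φ₁ sin φ₂ ) = atan2(0.313549, 0.813091) = 0.368053 rad = 21.09°.
λ₂ = 32.22° + 21.09° = 53.31°.

latitude 12.94°, longitude 53.31°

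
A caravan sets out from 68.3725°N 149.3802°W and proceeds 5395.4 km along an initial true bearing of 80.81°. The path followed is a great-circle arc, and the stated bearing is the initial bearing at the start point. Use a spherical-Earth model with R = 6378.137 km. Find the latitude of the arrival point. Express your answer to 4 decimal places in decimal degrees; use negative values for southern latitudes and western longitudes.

latitude 41.3325°

The arc subtends δ = 5395.4/6378.137 = 0.845921 rad at the centre.
Converting: φ₁ = 1.193325 rad, θ = 1.410401 rad.
Applying the spherical law of cosines for sides, sin φ₂ = sin φ₁ cos δ + cos φ₁ sin δ cos θ = 0.660428, so φ₂ = 41.3325°.
Then Δλ = atan2(0.272364, 0.049108) = 1.392409 rad, from sin θ sin δ cos φ₁ over cos δ − sin φ₁ sin φ₂.
λ₂ = -149.3802° + 79.7792° = -69.6010°.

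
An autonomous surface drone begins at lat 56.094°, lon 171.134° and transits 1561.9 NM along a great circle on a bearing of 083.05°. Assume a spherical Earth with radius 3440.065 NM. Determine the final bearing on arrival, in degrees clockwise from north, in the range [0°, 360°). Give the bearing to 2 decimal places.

Central angle δ = d/R = 0.454032 rad.
With φ₁ = 56.094° = 0.979025 rad and θ = 83.05° = 1.449496 rad:
Destination latitude: φ₂ = arcsin( sin φ₁ cos δ + cos φ₁ sin δ cos θ ) = arcsin(0.775473) = 50.848°.
For the longitude increment, Δλ = atan2( sin θ sin δ cos φ₁, cos δ − sin φ₁ sin φ₂ ) = atan2(0.242863, 0.255079) = 43.595°.
λ₂ = 171.134° + 43.595° = 214.729°, normalized to (−180°, 180°] → -145.271°.
The forward bearing on arrival equals the back-azimuth from the destination plus 180°.
Back-azimuth from P₂ (50.85°, -145.27°) to P₁ (56.09°, 171.13°), with Δλ' = λ₁ − λ₂ = 316.41°: atan2( sin Δλ' cos φ₁ , cos φ₂ sin φ₁ − sin φ₂ cos φ₁ cos Δλ' ) = 298.72°.
Final bearing = (298.72° + 180°) mod 360° = 118.72°.

final bearing 118.72°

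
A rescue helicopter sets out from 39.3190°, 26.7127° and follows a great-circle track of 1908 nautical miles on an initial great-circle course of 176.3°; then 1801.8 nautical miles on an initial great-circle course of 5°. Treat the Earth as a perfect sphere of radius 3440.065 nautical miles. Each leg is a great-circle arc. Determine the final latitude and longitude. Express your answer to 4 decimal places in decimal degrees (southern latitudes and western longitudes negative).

Apply the spherical direct solution leg by leg, carrying full precision between legs.
Leg 1: from (39.3190°, 26.7127°), δ = 1908/3440.065 = 0.554641 rad, θ = 176.3° → φ = 7.5895°, λ = 28.6775°.
Leg 2: from (7.5895°, 28.6775°), δ = 1801.8/3440.065 = 0.523769 rad, θ = 5° → φ = 37.4630°, λ = 31.8256°.

latitude 37.4630°, longitude 31.8256°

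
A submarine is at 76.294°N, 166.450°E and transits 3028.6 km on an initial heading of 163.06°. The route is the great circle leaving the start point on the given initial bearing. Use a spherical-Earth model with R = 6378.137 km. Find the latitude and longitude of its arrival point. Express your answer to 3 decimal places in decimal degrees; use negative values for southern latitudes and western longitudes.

The arc subtends δ = 3028.6/6378.137 = 0.474841 rad at the centre.
Start latitude φ₁ = 1.331581 rad; initial bearing θ = 2.845934 rad.
Destination latitude: φ₂ = arcsin( sin φ₁ cos δ + cos φ₁ sin δ cos θ ) = arcsin(0.760412) = 49.501°.
Δλ = atan2( sin θ sin δ cos φ₁ , cos δ − sin φ₁ sin φ₂ ) = atan2(0.031564, 0.150606) = 0.206587 rad = 11.837°.
λ₂ = 166.450° + 11.837° = 178.287°.

latitude 49.501°, longitude 178.287°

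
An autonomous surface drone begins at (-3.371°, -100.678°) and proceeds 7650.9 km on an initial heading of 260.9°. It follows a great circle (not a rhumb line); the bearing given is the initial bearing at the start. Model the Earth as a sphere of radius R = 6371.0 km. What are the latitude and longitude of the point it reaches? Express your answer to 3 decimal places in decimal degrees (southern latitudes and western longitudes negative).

latitude -9.698°, longitude -169.741°

The arc subtends δ = 7650.9/6371 = 1.200895 rad at the centre.
Start latitude φ₁ = -0.058835 rad; initial bearing θ = 4.553564 rad.
Applying the spherical law of cosines for sides, sin φ₂ = sin φ₁ cos δ + cos φ₁ sin δ cos θ = -0.168464, so φ₂ = -9.698°.
For the longitude increment, Δλ = atan2( sin θ sin δ cos φ₁, cos δ − sin φ₁ sin φ₂ ) = atan2(-0.919035, 0.351618) = -69.063°.
λ₂ = -100.678° + -69.063° = -169.741°.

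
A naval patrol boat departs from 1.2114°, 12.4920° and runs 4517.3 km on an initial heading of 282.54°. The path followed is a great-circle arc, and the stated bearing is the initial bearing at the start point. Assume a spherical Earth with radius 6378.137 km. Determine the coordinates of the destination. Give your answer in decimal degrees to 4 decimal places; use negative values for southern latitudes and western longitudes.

latitude 9.0481°, longitude -27.5229°

δ = 4517.3/6378.137 = 0.708248 rad (40.5796°).
Converting: φ₁ = 0.021143 rad, θ = 4.931253 rad.
Applying the spherical law of cosines for sides, sin φ₂ = sin φ₁ cos δ + cos φ₁ sin δ cos θ = 0.157263, so φ₂ = 9.0481°.
For the longitude increment, Δλ = atan2( sin θ sin δ cos φ₁, cos δ − sin φ₁ sin φ₂ ) = atan2(-0.634844, 0.756178) = -40.0149°.
λ₂ = 12.4920° + -40.0149° = -27.5229°.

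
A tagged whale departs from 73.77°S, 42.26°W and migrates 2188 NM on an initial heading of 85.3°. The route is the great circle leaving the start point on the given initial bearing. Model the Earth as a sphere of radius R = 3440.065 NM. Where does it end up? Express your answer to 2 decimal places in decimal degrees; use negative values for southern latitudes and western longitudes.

Angular distance δ = d/R = 2188 / 3440.065 = 0.636034 rad.
Start latitude φ₁ = -1.287529 rad; initial bearing θ = 1.488766 rad.
Destination latitude: φ₂ = arcsin( sin φ₁ cos δ + cos φ₁ sin δ cos θ ) = arcsin(-0.758794) = -49.36°.
Δλ = atan2( sin θ sin δ cos φ₁ , cos δ − sin φ₁ sin φ₂ ) = atan2(0.165464, 0.075903) = 1.140707 rad = 65.36°.
Hence λ₂ = -42.26° + 65.36° = 23.10°.

latitude -49.36°, longitude 23.10°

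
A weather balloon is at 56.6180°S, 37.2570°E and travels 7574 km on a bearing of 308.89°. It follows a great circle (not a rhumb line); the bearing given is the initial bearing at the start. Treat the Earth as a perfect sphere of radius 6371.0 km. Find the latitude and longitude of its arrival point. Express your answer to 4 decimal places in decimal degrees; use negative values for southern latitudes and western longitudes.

Angular distance δ = d/R = 7574 / 6371 = 1.188824 rad.
Converting: φ₁ = -0.988171 rad, θ = 5.391148 rad.
Applying the spherical law of cosines for sides, sin φ₂ = sin φ₁ cos δ + cos φ₁ sin δ cos θ = 0.009292, so φ₂ = 0.5324°.
Then Δλ = atan2(-0.397400, 0.380510) = -0.807107 rad, from sin θ sin δ cos φ₁ over cos δ − sin φ₁ sin φ₂.
Hence λ₂ = 37.2570° + -46.2438° = -8.9868°.

latitude 0.5324°, longitude -8.9868°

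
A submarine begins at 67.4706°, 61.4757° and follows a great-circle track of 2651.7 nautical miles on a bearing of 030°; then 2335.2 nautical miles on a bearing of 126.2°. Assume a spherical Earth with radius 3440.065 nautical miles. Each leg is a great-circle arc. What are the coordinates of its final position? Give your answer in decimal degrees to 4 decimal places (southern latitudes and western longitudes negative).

latitude 31.9596°, longitude -132.8168°

Apply the spherical direct solution leg by leg, carrying full precision between legs.
Leg 1: from (67.4706°, 61.4757°), δ = 2651.7/3440.065 = 0.770828 rad, θ = 30° → φ = 63.3522°, λ = -169.4861°.
Leg 2: from (63.3522°, -169.4861°), δ = 2335.2/3440.065 = 0.678824 rad, θ = 126.2° → φ = 31.9596°, λ = -132.8168°.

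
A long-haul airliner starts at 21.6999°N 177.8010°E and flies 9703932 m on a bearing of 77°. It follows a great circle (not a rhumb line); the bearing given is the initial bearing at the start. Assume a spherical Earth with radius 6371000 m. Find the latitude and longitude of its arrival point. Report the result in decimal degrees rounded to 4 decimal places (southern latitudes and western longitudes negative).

δ = 9703932/6371000 = 1.523141 rad (87.2696°).
Converting: φ₁ = 0.378735 rad, θ = 1.343904 rad.
sin φ₂ = sin φ₁ cos δ + cos φ₁ sin δ cos θ = (0.369745)(0.047637) + (0.929133)(0.998865)(0.224951) = 0.226386
φ₂ = asin(0.226386) = 0.228366 rad = 13.0844°.
Then Δλ = atan2(0.904292, -0.036068) = 1.610660 rad, from sin θ sin δ cos φ₁ over cos δ − sin φ₁ sin φ₂.
λ₂ = 177.8010° + 92.2840° = 270.0850°, normalized to (−180°, 180°] → -89.9150°.

latitude 13.0844°, longitude -89.9150°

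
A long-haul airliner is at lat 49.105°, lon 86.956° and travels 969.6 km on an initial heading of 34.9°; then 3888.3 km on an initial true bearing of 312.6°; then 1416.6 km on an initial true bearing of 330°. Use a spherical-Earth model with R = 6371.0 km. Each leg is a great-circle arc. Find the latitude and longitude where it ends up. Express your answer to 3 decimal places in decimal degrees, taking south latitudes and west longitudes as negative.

latitude 73.508°, longitude 1.050°

Apply the spherical direct solution leg by leg, carrying full precision between legs.
Leg 1: from (49.105°, 86.956°), δ = 969.6/6371 = 0.152190 rad, θ = 34.9° → φ = 55.953°, λ = 95.868°.
Leg 2: from (55.953°, 95.868°), δ = 3888.3/6371 = 0.610312 rad, θ = 312.6° → φ = 63.661°, λ = 23.905°.
Leg 3: from (63.661°, 23.905°), δ = 1416.6/6371 = 0.222351 rad, θ = 330° → φ = 73.508°, λ = 1.050°.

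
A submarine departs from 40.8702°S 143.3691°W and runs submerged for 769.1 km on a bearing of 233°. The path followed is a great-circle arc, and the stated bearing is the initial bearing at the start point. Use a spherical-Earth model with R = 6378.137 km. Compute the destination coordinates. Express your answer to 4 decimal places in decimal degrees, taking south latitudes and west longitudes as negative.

latitude -44.7762°, longitude -151.1471°

Angular distance δ = d/R = 769.1 / 6378.137 = 0.120584 rad.
Converting: φ₁ = -0.713320 rad, θ = 4.066617 rad.
Destination latitude: φ₂ = arcsin( sin φ₁ cos δ + cos φ₁ sin δ cos θ ) = arcsin(-0.704340) = -44.7762°.
Then Δλ = atan2(-0.072647, 0.531856) = -0.135752 rad, from sin θ sin δ cos φ₁ over cos δ − sin φ₁ sin φ₂.
Hence λ₂ = -143.3691° + -7.7780° = -151.1471°.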